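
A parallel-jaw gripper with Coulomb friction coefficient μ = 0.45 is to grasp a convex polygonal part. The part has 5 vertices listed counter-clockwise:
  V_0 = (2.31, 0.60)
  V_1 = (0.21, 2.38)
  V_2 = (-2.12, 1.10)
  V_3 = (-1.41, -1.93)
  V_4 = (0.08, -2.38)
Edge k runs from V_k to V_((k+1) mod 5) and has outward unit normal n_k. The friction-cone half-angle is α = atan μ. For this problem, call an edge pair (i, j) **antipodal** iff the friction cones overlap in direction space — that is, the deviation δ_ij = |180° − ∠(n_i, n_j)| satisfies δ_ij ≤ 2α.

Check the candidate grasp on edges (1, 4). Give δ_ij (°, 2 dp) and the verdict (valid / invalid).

δ = 24.41°, valid

α = atan 0.45 = 24.23°;  2α = 48.46°
edge 1: e_1 = (-2.33, -1.28);  n_1 = (-0.4815, +0.8765)
edge 4: e_4 = (+2.23, +2.98);  n_4 = (+0.8006, -0.5991)
∠(n_1, n_4) = 155.59°
δ = |180° − 155.59°| = 24.41°
24.41° ≤ 2α = 48.46°  →  valid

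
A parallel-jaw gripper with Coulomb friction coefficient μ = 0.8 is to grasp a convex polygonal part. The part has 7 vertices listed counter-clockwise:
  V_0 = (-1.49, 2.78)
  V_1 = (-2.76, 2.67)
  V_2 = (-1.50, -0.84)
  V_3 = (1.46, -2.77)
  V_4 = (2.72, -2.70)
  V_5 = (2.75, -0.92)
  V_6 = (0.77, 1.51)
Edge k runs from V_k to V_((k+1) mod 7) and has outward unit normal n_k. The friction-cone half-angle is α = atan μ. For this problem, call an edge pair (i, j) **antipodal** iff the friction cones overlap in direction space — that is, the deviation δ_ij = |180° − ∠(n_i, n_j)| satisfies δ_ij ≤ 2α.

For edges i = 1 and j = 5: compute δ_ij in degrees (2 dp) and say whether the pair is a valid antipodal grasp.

α = atan 0.8 = 38.66°;  2α = 77.32°
edge 1: e_1 = (+1.26, -3.51);  n_1 = (-0.9412, -0.3379)
edge 5: e_5 = (-1.98, +2.43);  n_5 = (+0.7752, +0.6317)
∠(n_1, n_5) = 160.57°
δ = |180° − 160.57°| = 19.43°
19.43° ≤ 2α = 77.32°  →  valid

δ = 19.43°, valid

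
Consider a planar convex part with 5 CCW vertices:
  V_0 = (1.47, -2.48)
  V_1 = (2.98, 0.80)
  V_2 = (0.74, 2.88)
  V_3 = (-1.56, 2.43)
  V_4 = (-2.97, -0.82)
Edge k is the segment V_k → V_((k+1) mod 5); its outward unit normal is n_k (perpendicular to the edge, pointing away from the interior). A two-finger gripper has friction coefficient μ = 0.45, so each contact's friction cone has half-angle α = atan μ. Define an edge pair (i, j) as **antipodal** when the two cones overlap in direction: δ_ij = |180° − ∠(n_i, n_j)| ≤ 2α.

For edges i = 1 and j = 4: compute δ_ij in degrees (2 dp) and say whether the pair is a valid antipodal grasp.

α = atan 0.45 = 24.23°;  2α = 48.46°
edge 1: e_1 = (-2.24, +2.08);  n_1 = (+0.6805, +0.7328)
edge 4: e_4 = (+4.44, -1.66);  n_4 = (-0.3502, -0.9367)
∠(n_1, n_4) = 157.62°
δ = |180° − 157.62°| = 22.38°
22.38° ≤ 2α = 48.46°  →  valid

δ = 22.38°, valid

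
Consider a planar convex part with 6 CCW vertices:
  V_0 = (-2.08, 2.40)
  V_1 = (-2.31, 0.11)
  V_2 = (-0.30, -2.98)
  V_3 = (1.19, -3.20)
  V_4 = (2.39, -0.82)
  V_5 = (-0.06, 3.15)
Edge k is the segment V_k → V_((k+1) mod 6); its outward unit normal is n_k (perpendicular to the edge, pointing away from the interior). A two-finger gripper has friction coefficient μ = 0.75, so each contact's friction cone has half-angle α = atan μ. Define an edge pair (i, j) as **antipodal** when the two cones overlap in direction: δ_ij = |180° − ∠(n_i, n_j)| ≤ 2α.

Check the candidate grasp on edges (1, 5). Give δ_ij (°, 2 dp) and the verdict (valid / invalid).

δ = 77.33°, invalid

α = atan 0.75 = 36.87°;  2α = 73.74°
edge 1: e_1 = (+2.01, -3.09);  n_1 = (-0.8383, -0.5453)
edge 5: e_5 = (-2.02, -0.75);  n_5 = (-0.3481, +0.9375)
∠(n_1, n_5) = 102.67°
δ = |180° − 102.67°| = 77.33°
77.33° > 2α = 73.74°  →  invalid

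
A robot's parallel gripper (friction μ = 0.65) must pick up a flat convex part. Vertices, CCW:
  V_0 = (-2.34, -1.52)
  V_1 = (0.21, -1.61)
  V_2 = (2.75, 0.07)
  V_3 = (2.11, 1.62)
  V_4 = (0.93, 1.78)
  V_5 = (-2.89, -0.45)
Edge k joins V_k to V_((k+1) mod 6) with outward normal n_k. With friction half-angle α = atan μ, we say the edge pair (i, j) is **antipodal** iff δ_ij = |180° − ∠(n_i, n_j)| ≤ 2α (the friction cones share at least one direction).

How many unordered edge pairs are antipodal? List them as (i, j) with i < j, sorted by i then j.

count = 7; pairs: (0,2), (0,3), (0,4), (1,3), (1,4), (2,5), (3,5)

α = atan 0.65 = 33.02°;  2α = 66.05°
n_0 = (-0.0353, -0.9994)
n_1 = (+0.5517, -0.8341)
n_2 = (+0.9243, +0.3816)
n_3 = (+0.1344, +0.9909)
n_4 = (-0.5042, +0.8636)
n_5 = (-0.8894, -0.4572)
  (0,1): δ = 144.50°  ·
  (0,2): δ = 65.54°  ✓
  (0,3): δ = 5.70°  ✓
  (0,4): δ = 32.30°  ✓
  (0,5): δ = 119.23°  ·
  (1,2): δ = 101.05°  ·
  (1,3): δ = 41.20°  ✓
  (1,4): δ = 3.21°  ✓
  (1,5): δ = 83.72°  ·
  (2,3): δ = 120.16°  ·
  (2,4): δ = 82.16°  ·
  (2,5): δ = 4.77°  ✓
  (3,4): δ = 142.00°  ·
  (3,5): δ = 55.07°  ✓
  (4,5): δ = 93.07°  ·
antipodal pairs: 7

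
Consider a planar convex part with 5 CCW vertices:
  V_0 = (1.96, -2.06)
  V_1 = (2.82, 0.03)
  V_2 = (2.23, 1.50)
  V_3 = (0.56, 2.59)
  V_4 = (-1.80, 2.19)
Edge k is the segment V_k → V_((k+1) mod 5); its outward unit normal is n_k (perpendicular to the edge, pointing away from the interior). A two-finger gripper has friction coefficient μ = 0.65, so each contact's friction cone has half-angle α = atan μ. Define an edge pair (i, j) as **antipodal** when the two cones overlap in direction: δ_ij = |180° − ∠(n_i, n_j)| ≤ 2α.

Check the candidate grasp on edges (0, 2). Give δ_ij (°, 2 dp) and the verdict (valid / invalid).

δ = 100.77°, invalid

α = atan 0.65 = 33.02°;  2α = 66.05°
edge 0: e_0 = (+0.86, +2.09);  n_0 = (+0.9248, -0.3805)
edge 2: e_2 = (-1.67, +1.09);  n_2 = (+0.5466, +0.8374)
∠(n_0, n_2) = 79.23°
δ = |180° − 79.23°| = 100.77°
100.77° > 2α = 66.05°  →  invalid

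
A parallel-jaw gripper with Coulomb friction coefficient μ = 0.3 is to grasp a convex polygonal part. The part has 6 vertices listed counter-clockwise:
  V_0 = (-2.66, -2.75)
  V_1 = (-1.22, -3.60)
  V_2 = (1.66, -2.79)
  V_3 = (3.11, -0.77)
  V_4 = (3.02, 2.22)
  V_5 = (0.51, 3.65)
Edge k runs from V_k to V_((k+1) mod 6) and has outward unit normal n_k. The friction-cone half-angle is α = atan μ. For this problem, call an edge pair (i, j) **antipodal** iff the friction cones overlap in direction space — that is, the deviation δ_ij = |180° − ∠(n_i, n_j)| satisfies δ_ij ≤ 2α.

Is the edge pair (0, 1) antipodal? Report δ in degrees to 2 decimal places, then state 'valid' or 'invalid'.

α = atan 0.3 = 16.70°;  2α = 33.40°
edge 0: e_0 = (+1.44, -0.85);  n_0 = (-0.5083, -0.8612)
edge 1: e_1 = (+2.88, +0.81);  n_1 = (+0.2707, -0.9627)
∠(n_0, n_1) = 46.26°
δ = |180° − 46.26°| = 133.74°
133.74° > 2α = 33.40°  →  invalid

δ = 133.74°, invalid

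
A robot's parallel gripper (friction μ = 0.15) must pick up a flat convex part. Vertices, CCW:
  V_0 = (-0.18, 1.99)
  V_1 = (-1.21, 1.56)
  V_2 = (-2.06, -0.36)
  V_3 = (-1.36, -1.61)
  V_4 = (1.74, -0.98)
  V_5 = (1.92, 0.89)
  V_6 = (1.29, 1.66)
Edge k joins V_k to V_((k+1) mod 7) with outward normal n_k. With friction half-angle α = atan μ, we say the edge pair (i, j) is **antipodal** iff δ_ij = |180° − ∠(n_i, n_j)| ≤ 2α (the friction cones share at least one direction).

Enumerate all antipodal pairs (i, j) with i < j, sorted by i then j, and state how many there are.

count = 2; pairs: (0,3), (2,5)

α = atan 0.15 = 8.53°;  2α = 17.06°
n_0 = (-0.3853, +0.9228)
n_1 = (-0.9144, +0.4048)
n_2 = (-0.8725, -0.4886)
n_3 = (+0.1992, -0.9800)
n_4 = (+0.9954, -0.0958)
n_5 = (+0.7740, +0.6332)
n_6 = (+0.2190, +0.9757)
  (0,1): δ = 136.54°  ·
  (0,2): δ = 83.41°  ·
  (0,3): δ = 11.17°  ✓
  (0,4): δ = 61.84°  ·
  (0,5): δ = 106.63°  ·
  (0,6): δ = 144.69°  ·
  (1,2): δ = 126.87°  ·
  (1,3): δ = 54.63°  ·
  (1,4): δ = 18.38°  ·
  (1,5): δ = 63.17°  ·
  (1,6): δ = 101.23°  ·
  (2,3): δ = 107.76°  ·
  (2,4): δ = 34.75°  ·
  (2,5): δ = 10.04°  ✓
  (2,6): δ = 48.10°  ·
  (3,4): δ = 106.99°  ·
  (3,5): δ = 62.20°  ·
  (3,6): δ = 24.14°  ·
  (4,5): δ = 135.21°  ·
  (4,6): δ = 97.15°  ·
  (5,6): δ = 141.94°  ·
antipodal pairs: 2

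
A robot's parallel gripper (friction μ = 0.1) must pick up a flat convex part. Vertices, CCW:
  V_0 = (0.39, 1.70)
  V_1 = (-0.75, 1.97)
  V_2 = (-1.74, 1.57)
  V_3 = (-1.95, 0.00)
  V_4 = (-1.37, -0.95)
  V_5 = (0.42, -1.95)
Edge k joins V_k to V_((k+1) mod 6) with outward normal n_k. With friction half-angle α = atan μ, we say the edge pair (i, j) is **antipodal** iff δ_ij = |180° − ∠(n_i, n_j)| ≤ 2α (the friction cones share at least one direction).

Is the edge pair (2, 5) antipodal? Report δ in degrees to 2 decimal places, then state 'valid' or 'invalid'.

δ = 8.09°, valid

α = atan 0.1 = 5.71°;  2α = 11.42°
edge 2: e_2 = (-0.21, -1.57);  n_2 = (-0.9912, +0.1326)
edge 5: e_5 = (-0.03, +3.65);  n_5 = (+1.0000, +0.0082)
∠(n_2, n_5) = 171.91°
δ = |180° − 171.91°| = 8.09°
8.09° ≤ 2α = 11.42°  →  valid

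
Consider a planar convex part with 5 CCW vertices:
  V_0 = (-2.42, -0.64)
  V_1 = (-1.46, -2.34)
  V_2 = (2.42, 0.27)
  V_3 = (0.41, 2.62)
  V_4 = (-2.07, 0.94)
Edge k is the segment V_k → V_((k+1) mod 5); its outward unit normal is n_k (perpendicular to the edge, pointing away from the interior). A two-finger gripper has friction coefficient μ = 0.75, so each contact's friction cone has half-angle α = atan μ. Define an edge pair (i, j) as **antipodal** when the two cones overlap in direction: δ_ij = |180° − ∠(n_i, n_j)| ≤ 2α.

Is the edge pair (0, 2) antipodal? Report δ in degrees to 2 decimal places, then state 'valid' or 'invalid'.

δ = 11.09°, valid

α = atan 0.75 = 36.87°;  2α = 73.74°
edge 0: e_0 = (+0.96, -1.70);  n_0 = (-0.8708, -0.4917)
edge 2: e_2 = (-2.01, +2.35);  n_2 = (+0.7599, +0.6500)
∠(n_0, n_2) = 168.91°
δ = |180° − 168.91°| = 11.09°
11.09° ≤ 2α = 73.74°  →  valid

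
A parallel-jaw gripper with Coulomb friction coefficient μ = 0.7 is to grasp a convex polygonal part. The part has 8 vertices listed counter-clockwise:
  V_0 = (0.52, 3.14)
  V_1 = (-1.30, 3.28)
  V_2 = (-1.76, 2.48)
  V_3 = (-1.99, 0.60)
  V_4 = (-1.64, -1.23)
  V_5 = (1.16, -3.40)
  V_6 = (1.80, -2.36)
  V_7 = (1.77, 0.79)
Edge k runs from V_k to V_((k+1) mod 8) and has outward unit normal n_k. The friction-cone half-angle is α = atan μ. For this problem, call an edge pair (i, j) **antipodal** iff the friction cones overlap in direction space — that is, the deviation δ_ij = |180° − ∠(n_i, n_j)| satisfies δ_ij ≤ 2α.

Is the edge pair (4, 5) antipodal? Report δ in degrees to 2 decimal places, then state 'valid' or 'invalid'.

δ = 83.83°, invalid

α = atan 0.7 = 34.99°;  2α = 69.98°
edge 4: e_4 = (+2.80, -2.17);  n_4 = (-0.6126, -0.7904)
edge 5: e_5 = (+0.64, +1.04);  n_5 = (+0.8517, -0.5241)
∠(n_4, n_5) = 96.17°
δ = |180° − 96.17°| = 83.83°
83.83° > 2α = 69.98°  →  invalid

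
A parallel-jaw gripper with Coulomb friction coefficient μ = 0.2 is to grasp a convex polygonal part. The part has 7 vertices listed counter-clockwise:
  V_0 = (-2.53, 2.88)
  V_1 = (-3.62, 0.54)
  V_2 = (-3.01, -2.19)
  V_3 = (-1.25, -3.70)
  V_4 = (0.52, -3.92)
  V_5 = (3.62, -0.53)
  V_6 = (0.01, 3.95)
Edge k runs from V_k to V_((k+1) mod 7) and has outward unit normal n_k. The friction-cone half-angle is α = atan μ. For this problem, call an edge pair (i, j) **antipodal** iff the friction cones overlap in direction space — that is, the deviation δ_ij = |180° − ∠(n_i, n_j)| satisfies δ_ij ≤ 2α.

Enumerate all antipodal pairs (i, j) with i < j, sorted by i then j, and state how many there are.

α = atan 0.2 = 11.31°;  2α = 22.62°
n_0 = (-0.9065, +0.4222)
n_1 = (-0.9759, -0.2181)
n_2 = (-0.6511, -0.7590)
n_3 = (-0.1233, -0.9924)
n_4 = (+0.7380, -0.6748)
n_5 = (+0.7787, +0.6274)
n_6 = (-0.3882, +0.9216)
  (0,1): δ = 142.43°  ·
  (0,2): δ = 105.65°  ·
  (0,3): δ = 72.11°  ·
  (0,4): δ = 17.46°  ✓
  (0,5): δ = 63.84°  ·
  (0,6): δ = 137.82°  ·
  (1,2): δ = 143.22°  ·
  (1,3): δ = 109.68°  ·
  (1,4): δ = 55.04°  ·
  (1,5): δ = 26.27°  ·
  (1,6): δ = 100.25°  ·
  (2,3): δ = 146.46°  ·
  (2,4): δ = 91.81°  ·
  (2,5): δ = 10.51°  ✓
  (2,6): δ = 63.47°  ·
  (3,4): δ = 125.36°  ·
  (3,5): δ = 44.05°  ·
  (3,6): δ = 29.93°  ·
  (4,5): δ = 98.70°  ·
  (4,6): δ = 24.71°  ·
  (5,6): δ = 106.02°  ·
antipodal pairs: 2

count = 2; pairs: (0,4), (2,5)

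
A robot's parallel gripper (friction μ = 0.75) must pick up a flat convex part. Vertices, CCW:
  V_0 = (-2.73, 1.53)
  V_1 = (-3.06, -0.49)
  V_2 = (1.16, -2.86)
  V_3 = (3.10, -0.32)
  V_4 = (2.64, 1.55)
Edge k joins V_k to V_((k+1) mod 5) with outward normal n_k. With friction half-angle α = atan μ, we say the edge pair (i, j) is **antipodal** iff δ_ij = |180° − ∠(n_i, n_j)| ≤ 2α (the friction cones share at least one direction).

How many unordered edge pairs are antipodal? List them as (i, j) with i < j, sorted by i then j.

α = atan 0.75 = 36.87°;  2α = 73.74°
n_0 = (-0.9869, +0.1612)
n_1 = (-0.4897, -0.8719)
n_2 = (+0.7947, -0.6070)
n_3 = (+0.9711, +0.2389)
n_4 = (-0.0037, +1.0000)
  (0,1): δ = 110.04°  ·
  (0,2): δ = 28.09°  ✓
  (0,3): δ = 23.10°  ✓
  (0,4): δ = 99.49°  ·
  (1,2): δ = 98.05°  ·
  (1,3): δ = 46.86°  ✓
  (1,4): δ = 29.53°  ✓
  (2,3): δ = 128.81°  ·
  (2,4): δ = 52.41°  ✓
  (3,4): δ = 103.61°  ·
antipodal pairs: 5

count = 5; pairs: (0,2), (0,3), (1,3), (1,4), (2,4)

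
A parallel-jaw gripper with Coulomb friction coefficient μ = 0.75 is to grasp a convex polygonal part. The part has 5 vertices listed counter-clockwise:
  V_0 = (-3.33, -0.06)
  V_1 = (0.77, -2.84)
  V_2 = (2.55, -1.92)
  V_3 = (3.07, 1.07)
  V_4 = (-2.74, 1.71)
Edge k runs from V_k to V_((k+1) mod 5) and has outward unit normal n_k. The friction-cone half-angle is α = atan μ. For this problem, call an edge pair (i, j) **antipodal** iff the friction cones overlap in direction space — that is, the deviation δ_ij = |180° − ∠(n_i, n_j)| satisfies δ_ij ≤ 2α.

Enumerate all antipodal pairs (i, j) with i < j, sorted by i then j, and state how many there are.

count = 5; pairs: (0,2), (0,3), (1,3), (1,4), (2,4)

α = atan 0.75 = 36.87°;  2α = 73.74°
n_0 = (-0.5612, -0.8277)
n_1 = (+0.4592, -0.8884)
n_2 = (+0.9852, -0.1713)
n_3 = (+0.1095, +0.9940)
n_4 = (-0.9487, +0.3162)
  (0,1): δ = 118.53°  ·
  (0,2): δ = 65.73°  ✓
  (0,3): δ = 27.85°  ✓
  (0,4): δ = 105.70°  ·
  (1,2): δ = 127.20°  ·
  (1,3): δ = 33.62°  ✓
  (1,4): δ = 44.23°  ✓
  (2,3): δ = 86.42°  ·
  (2,4): δ = 8.57°  ✓
  (3,4): δ = 102.15°  ·
antipodal pairs: 5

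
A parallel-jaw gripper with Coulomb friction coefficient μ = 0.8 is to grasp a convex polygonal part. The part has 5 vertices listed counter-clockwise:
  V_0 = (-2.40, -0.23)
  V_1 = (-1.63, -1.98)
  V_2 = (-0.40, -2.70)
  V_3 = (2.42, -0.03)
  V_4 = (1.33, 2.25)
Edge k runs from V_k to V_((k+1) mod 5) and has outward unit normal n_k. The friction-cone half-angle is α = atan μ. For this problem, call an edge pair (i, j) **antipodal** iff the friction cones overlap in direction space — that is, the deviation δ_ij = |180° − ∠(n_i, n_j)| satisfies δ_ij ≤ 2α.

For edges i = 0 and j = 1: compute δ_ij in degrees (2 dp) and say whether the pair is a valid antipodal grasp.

δ = 144.09°, invalid

α = atan 0.8 = 38.66°;  2α = 77.32°
edge 0: e_0 = (+0.77, -1.75);  n_0 = (-0.9153, -0.4027)
edge 1: e_1 = (+1.23, -0.72);  n_1 = (-0.5052, -0.8630)
∠(n_0, n_1) = 35.91°
δ = |180° − 35.91°| = 144.09°
144.09° > 2α = 77.32°  →  invalid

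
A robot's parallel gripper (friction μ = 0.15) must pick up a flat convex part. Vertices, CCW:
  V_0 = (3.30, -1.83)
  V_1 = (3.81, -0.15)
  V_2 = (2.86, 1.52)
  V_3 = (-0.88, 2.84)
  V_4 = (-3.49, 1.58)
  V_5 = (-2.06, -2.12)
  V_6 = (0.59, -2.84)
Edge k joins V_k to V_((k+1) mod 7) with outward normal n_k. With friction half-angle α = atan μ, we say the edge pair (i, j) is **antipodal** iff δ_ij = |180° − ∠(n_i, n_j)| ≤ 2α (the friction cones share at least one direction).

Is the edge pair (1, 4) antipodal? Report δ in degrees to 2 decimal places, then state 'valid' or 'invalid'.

α = atan 0.15 = 8.53°;  2α = 17.06°
edge 1: e_1 = (-0.95, +1.67);  n_1 = (+0.8692, +0.4945)
edge 4: e_4 = (+1.43, -3.70);  n_4 = (-0.9328, -0.3605)
∠(n_1, n_4) = 171.50°
δ = |180° − 171.50°| = 8.50°
8.50° ≤ 2α = 17.06°  →  valid

δ = 8.50°, valid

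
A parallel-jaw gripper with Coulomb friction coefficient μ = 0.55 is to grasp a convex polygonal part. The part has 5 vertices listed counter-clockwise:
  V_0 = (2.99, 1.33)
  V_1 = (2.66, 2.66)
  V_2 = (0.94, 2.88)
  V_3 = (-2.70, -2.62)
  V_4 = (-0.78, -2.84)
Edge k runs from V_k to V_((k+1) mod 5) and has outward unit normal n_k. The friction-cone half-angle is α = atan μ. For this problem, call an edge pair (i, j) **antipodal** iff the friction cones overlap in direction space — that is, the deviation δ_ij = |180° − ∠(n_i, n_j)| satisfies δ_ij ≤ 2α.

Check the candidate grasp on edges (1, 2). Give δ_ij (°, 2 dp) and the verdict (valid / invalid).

α = atan 0.55 = 28.81°;  2α = 57.62°
edge 1: e_1 = (-1.72, +0.22);  n_1 = (+0.1269, +0.9919)
edge 2: e_2 = (-3.64, -5.50);  n_2 = (-0.8339, +0.5519)
∠(n_1, n_2) = 63.79°
δ = |180° − 63.79°| = 116.21°
116.21° > 2α = 57.62°  →  invalid

δ = 116.21°, invalid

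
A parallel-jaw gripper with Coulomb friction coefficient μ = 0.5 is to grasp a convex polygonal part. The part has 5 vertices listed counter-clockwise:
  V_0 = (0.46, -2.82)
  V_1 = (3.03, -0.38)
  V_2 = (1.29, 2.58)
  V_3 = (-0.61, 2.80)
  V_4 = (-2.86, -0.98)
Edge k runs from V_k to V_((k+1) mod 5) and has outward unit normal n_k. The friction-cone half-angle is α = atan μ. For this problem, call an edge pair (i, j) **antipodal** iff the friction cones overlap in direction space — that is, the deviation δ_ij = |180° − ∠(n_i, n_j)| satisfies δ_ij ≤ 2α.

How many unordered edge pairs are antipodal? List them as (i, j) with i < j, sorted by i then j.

α = atan 0.5 = 26.57°;  2α = 53.13°
n_0 = (+0.6885, -0.7252)
n_1 = (+0.8621, +0.5068)
n_2 = (+0.1150, +0.9934)
n_3 = (-0.8593, +0.5115)
n_4 = (-0.4847, -0.8747)
  (0,1): δ = 103.06°  ·
  (0,2): δ = 50.12°  ✓
  (0,3): δ = 15.72°  ✓
  (0,4): δ = 107.49°  ·
  (1,2): δ = 127.05°  ·
  (1,3): δ = 61.21°  ·
  (1,4): δ = 30.56°  ✓
  (2,3): δ = 114.16°  ·
  (2,4): δ = 22.39°  ✓
  (3,4): δ = 88.23°  ·
antipodal pairs: 4

count = 4; pairs: (0,2), (0,3), (1,4), (2,4)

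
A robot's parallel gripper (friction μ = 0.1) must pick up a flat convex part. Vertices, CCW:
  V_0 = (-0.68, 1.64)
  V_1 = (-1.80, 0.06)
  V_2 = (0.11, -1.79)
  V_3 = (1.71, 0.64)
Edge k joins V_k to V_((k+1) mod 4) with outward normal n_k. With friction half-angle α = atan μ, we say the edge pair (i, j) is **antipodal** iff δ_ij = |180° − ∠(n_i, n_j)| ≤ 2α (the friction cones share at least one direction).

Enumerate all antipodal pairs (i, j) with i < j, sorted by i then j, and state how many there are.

count = 1; pairs: (0,2)

α = atan 0.1 = 5.71°;  2α = 11.42°
n_0 = (-0.8158, +0.5783)
n_1 = (-0.6957, -0.7183)
n_2 = (+0.8352, -0.5499)
n_3 = (+0.3860, +0.9225)
  (0,1): δ = 98.75°  ·
  (0,2): δ = 1.97°  ✓
  (0,3): δ = 102.63°  ·
  (1,2): δ = 79.28°  ·
  (1,3): δ = 21.38°  ·
  (2,3): δ = 79.34°  ·
antipodal pairs: 1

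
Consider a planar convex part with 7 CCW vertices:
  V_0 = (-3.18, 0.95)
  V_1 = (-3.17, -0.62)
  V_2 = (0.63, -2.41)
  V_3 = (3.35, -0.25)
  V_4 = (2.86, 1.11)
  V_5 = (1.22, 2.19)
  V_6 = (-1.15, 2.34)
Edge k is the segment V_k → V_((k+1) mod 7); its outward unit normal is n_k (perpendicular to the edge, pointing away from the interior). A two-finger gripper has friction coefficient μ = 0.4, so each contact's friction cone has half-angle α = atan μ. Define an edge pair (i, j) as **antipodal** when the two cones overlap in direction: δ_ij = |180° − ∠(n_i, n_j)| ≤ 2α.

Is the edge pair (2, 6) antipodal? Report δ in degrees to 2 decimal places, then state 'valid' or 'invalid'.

δ = 4.05°, valid

α = atan 0.4 = 21.80°;  2α = 43.60°
edge 2: e_2 = (+2.72, +2.16);  n_2 = (+0.6219, -0.7831)
edge 6: e_6 = (-2.03, -1.39);  n_6 = (-0.5650, +0.8251)
∠(n_2, n_6) = 175.95°
δ = |180° − 175.95°| = 4.05°
4.05° ≤ 2α = 43.60°  →  valid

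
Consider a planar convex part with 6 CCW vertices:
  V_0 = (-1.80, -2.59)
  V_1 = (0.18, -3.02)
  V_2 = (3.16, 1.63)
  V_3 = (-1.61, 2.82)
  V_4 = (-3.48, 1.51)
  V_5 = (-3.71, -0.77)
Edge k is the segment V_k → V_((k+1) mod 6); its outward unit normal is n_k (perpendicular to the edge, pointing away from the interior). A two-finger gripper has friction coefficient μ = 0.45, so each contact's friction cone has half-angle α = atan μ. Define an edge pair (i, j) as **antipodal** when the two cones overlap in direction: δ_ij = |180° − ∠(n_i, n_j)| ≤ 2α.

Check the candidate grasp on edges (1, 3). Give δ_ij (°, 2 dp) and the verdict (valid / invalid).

α = atan 0.45 = 24.23°;  2α = 48.46°
edge 1: e_1 = (+2.98, +4.65);  n_1 = (+0.8419, -0.5396)
edge 3: e_3 = (-1.87, -1.31);  n_3 = (-0.5738, +0.8190)
∠(n_1, n_3) = 157.67°
δ = |180° − 157.67°| = 22.33°
22.33° ≤ 2α = 48.46°  →  valid

δ = 22.33°, valid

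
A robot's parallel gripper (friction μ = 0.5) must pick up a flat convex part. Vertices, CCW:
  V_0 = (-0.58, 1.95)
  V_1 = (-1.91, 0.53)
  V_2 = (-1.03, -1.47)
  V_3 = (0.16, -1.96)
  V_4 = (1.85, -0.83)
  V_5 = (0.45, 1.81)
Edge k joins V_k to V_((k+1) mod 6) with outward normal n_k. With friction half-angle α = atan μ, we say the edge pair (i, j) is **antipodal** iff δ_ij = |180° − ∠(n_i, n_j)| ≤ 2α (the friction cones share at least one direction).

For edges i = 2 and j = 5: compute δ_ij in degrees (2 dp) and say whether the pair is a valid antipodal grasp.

δ = 14.64°, valid

α = atan 0.5 = 26.57°;  2α = 53.13°
edge 2: e_2 = (+1.19, -0.49);  n_2 = (-0.3807, -0.9247)
edge 5: e_5 = (-1.03, +0.14);  n_5 = (+0.1347, +0.9909)
∠(n_2, n_5) = 165.36°
δ = |180° − 165.36°| = 14.64°
14.64° ≤ 2α = 53.13°  →  valid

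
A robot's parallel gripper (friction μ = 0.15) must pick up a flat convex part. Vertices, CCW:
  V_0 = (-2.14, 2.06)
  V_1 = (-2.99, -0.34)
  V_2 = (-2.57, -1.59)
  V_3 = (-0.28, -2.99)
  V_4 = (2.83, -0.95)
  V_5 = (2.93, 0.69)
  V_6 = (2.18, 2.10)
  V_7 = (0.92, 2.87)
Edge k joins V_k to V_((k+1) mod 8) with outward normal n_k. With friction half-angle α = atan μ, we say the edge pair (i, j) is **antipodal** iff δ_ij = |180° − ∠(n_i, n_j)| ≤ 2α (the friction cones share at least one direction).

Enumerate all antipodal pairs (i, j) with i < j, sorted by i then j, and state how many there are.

count = 3; pairs: (0,4), (1,5), (2,6)

α = atan 0.15 = 8.53°;  2α = 17.06°
n_0 = (-0.9426, +0.3338)
n_1 = (-0.9479, -0.3185)
n_2 = (-0.5216, -0.8532)
n_3 = (+0.5485, -0.8362)
n_4 = (+0.9981, -0.0609)
n_5 = (+0.8829, +0.4696)
n_6 = (+0.5215, +0.8533)
n_7 = (-0.2559, +0.9667)
  (0,1): δ = 141.93°  ·
  (0,2): δ = 101.94°  ·
  (0,3): δ = 37.23°  ·
  (0,4): δ = 16.01°  ✓
  (0,5): δ = 47.51°  ·
  (0,6): δ = 78.07°  ·
  (0,7): δ = 124.33°  ·
  (1,2): δ = 140.01°  ·
  (1,3): δ = 75.31°  ·
  (1,4): δ = 22.06°  ·
  (1,5): δ = 9.44°  ✓
  (1,6): δ = 40.00°  ·
  (1,7): δ = 86.25°  ·
  (2,3): δ = 115.30°  ·
  (2,4): δ = 62.05°  ·
  (2,5): δ = 30.55°  ·
  (2,6): δ = 0.01°  ✓
  (2,7): δ = 46.27°  ·
  (3,4): δ = 126.75°  ·
  (3,5): δ = 95.25°  ·
  (3,6): δ = 64.69°  ·
  (3,7): δ = 18.44°  ·
  (4,5): δ = 148.50°  ·
  (4,6): δ = 117.94°  ·
  (4,7): δ = 71.68°  ·
  (5,6): δ = 149.44°  ·
  (5,7): δ = 103.18°  ·
  (6,7): δ = 133.74°  ·
antipodal pairs: 3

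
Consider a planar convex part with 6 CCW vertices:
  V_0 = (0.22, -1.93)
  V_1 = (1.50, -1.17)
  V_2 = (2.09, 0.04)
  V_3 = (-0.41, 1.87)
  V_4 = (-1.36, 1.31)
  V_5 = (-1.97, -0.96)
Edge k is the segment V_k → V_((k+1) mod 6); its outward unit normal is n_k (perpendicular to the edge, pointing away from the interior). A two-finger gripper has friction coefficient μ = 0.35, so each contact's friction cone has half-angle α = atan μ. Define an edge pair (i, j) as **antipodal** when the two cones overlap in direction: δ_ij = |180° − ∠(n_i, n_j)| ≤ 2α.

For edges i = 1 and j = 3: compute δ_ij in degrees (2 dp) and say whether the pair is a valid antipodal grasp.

δ = 33.49°, valid

α = atan 0.35 = 19.29°;  2α = 38.58°
edge 1: e_1 = (+0.59, +1.21);  n_1 = (+0.8988, -0.4383)
edge 3: e_3 = (-0.95, -0.56);  n_3 = (-0.5078, +0.8615)
∠(n_1, n_3) = 146.51°
δ = |180° − 146.51°| = 33.49°
33.49° ≤ 2α = 38.58°  →  valid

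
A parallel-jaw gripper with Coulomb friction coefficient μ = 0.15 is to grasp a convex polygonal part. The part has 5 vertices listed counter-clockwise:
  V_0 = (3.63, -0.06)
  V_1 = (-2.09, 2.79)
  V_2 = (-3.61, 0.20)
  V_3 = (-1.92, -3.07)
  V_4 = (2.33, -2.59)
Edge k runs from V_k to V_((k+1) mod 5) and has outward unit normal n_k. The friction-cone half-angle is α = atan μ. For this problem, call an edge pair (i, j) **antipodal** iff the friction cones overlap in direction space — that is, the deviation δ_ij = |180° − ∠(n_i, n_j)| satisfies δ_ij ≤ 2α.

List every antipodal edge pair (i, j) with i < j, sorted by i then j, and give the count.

α = atan 0.15 = 8.53°;  2α = 17.06°
n_0 = (+0.4460, +0.8951)
n_1 = (-0.8624, +0.5061)
n_2 = (-0.8884, -0.4591)
n_3 = (+0.1122, -0.9937)
n_4 = (+0.8895, -0.4570)
  (0,1): δ = 93.92°  ·
  (0,2): δ = 36.18°  ·
  (0,3): δ = 32.93°  ·
  (0,4): δ = 89.29°  ·
  (1,2): δ = 122.26°  ·
  (1,3): δ = 53.15°  ·
  (1,4): δ = 3.21°  ✓
  (2,3): δ = 110.89°  ·
  (2,4): δ = 54.53°  ·
  (3,4): δ = 123.64°  ·
antipodal pairs: 1

count = 1; pairs: (1,4)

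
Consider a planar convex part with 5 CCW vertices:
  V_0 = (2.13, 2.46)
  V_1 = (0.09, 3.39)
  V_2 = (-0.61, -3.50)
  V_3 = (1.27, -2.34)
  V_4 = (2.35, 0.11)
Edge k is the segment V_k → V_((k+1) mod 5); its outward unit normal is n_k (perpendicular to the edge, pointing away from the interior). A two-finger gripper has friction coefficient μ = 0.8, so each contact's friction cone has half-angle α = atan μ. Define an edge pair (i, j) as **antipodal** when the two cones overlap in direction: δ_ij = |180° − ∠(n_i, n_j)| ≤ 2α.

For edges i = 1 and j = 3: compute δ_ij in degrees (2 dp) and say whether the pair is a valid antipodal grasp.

δ = 17.99°, valid

α = atan 0.8 = 38.66°;  2α = 77.32°
edge 1: e_1 = (-0.70, -6.89);  n_1 = (-0.9949, +0.1011)
edge 3: e_3 = (+1.08, +2.45);  n_3 = (+0.9150, -0.4034)
∠(n_1, n_3) = 162.01°
δ = |180° − 162.01°| = 17.99°
17.99° ≤ 2α = 77.32°  →  valid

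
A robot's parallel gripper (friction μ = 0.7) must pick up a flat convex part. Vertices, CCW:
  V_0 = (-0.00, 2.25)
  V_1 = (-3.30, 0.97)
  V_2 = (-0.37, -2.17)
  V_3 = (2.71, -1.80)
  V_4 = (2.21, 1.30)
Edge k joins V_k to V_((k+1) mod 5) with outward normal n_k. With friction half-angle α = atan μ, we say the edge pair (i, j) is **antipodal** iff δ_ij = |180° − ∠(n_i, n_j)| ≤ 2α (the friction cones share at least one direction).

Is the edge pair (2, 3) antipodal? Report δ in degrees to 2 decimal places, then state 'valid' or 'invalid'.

α = atan 0.7 = 34.99°;  2α = 69.98°
edge 2: e_2 = (+3.08, +0.37);  n_2 = (+0.1193, -0.9929)
edge 3: e_3 = (-0.50, +3.10);  n_3 = (+0.9872, +0.1592)
∠(n_2, n_3) = 92.31°
δ = |180° − 92.31°| = 87.69°
87.69° > 2α = 69.98°  →  invalid

δ = 87.69°, invalid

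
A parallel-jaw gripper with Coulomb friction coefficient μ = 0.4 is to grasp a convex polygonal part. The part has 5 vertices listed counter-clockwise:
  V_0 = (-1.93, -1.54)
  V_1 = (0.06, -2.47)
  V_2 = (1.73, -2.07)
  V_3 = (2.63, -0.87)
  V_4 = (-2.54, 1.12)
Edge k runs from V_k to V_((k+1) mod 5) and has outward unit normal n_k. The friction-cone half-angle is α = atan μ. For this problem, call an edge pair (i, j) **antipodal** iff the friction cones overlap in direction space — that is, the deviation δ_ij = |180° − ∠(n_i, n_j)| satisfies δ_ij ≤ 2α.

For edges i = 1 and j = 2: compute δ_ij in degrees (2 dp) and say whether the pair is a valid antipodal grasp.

α = atan 0.4 = 21.80°;  2α = 43.60°
edge 1: e_1 = (+1.67, +0.40);  n_1 = (+0.2329, -0.9725)
edge 2: e_2 = (+0.90, +1.20);  n_2 = (+0.8000, -0.6000)
∠(n_1, n_2) = 39.66°
δ = |180° − 39.66°| = 140.34°
140.34° > 2α = 43.60°  →  invalid

δ = 140.34°, invalid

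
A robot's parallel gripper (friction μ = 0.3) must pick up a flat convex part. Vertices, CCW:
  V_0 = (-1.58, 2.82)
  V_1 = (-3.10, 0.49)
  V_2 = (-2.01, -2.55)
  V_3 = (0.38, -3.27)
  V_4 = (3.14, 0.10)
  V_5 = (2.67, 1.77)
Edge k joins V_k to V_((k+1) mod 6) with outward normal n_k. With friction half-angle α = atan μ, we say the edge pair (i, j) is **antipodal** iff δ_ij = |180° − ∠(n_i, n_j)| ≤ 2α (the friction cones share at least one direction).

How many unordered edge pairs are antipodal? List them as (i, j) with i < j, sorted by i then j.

count = 3; pairs: (0,3), (1,4), (2,5)

α = atan 0.3 = 16.70°;  2α = 33.40°
n_0 = (-0.8375, +0.5464)
n_1 = (-0.9413, -0.3375)
n_2 = (-0.2885, -0.9575)
n_3 = (+0.7737, -0.6336)
n_4 = (+0.9626, +0.2709)
n_5 = (+0.2398, +0.9708)
  (0,1): δ = 127.16°  ·
  (0,2): δ = 73.65°  ·
  (0,3): δ = 6.20°  ✓
  (0,4): δ = 48.84°  ·
  (0,5): δ = 109.24°  ·
  (1,2): δ = 126.49°  ·
  (1,3): δ = 59.04°  ·
  (1,4): δ = 4.01°  ✓
  (1,5): δ = 56.40°  ·
  (2,3): δ = 112.55°  ·
  (2,4): δ = 57.52°  ·
  (2,5): δ = 2.89°  ✓
  (3,4): δ = 124.96°  ·
  (3,5): δ = 64.56°  ·
  (4,5): δ = 119.60°  ·
antipodal pairs: 3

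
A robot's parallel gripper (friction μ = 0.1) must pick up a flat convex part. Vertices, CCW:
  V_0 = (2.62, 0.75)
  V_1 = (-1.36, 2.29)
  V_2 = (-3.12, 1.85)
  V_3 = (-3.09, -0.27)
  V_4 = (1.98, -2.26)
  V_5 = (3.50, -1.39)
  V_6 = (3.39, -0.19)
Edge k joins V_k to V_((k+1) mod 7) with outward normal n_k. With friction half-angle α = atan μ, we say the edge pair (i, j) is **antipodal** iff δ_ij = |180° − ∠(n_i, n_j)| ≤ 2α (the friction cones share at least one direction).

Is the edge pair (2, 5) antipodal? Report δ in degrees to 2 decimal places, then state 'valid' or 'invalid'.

δ = 4.43°, valid

α = atan 0.1 = 5.71°;  2α = 11.42°
edge 2: e_2 = (+0.03, -2.12);  n_2 = (-0.9999, -0.0141)
edge 5: e_5 = (-0.11, +1.20);  n_5 = (+0.9958, +0.0913)
∠(n_2, n_5) = 175.57°
δ = |180° − 175.57°| = 4.43°
4.43° ≤ 2α = 11.42°  →  valid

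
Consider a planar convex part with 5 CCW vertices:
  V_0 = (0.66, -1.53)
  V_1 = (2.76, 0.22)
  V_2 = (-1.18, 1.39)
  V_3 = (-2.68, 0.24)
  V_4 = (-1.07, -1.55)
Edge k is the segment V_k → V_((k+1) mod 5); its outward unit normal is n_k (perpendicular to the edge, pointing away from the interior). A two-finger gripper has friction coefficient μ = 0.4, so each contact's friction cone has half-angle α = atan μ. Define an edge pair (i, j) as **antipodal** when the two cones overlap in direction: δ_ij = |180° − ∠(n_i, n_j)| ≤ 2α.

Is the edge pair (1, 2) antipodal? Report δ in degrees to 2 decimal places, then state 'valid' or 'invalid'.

δ = 125.98°, invalid

α = atan 0.4 = 21.80°;  2α = 43.60°
edge 1: e_1 = (-3.94, +1.17);  n_1 = (+0.2847, +0.9586)
edge 2: e_2 = (-1.50, -1.15);  n_2 = (-0.6084, +0.7936)
∠(n_1, n_2) = 54.02°
δ = |180° − 54.02°| = 125.98°
125.98° > 2α = 43.60°  →  invalid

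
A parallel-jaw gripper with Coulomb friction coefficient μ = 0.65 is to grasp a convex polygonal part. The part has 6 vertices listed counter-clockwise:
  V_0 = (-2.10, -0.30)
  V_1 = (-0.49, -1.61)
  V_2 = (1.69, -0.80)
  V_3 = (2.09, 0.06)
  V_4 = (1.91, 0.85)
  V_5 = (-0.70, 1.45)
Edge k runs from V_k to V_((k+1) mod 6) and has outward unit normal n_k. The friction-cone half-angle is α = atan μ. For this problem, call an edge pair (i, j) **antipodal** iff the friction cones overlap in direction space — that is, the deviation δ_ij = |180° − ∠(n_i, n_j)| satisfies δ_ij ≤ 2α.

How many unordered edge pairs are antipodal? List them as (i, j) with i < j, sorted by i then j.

α = atan 0.65 = 33.02°;  2α = 66.05°
n_0 = (-0.6311, -0.7757)
n_1 = (+0.3483, -0.9374)
n_2 = (+0.9067, -0.4217)
n_3 = (+0.9750, +0.2222)
n_4 = (+0.2240, +0.9746)
n_5 = (-0.7809, +0.6247)
  (0,1): δ = 120.48°  ·
  (0,2): δ = 75.81°  ·
  (0,3): δ = 38.03°  ✓
  (0,4): δ = 26.19°  ✓
  (0,5): δ = 90.47°  ·
  (1,2): δ = 135.33°  ·
  (1,3): δ = 97.55°  ·
  (1,4): δ = 33.33°  ✓
  (1,5): δ = 30.96°  ✓
  (2,3): δ = 142.22°  ·
  (2,4): δ = 78.00°  ·
  (2,5): δ = 13.72°  ✓
  (3,4): δ = 115.78°  ·
  (3,5): δ = 51.50°  ✓
  (4,5): δ = 115.71°  ·
antipodal pairs: 6

count = 6; pairs: (0,3), (0,4), (1,4), (1,5), (2,5), (3,5)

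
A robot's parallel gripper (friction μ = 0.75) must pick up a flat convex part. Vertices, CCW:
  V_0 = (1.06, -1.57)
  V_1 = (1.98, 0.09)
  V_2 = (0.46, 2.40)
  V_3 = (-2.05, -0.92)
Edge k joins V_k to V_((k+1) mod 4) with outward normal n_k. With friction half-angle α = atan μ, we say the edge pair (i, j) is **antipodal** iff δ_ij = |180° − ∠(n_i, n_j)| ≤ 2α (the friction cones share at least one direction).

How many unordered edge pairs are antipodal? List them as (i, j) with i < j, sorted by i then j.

count = 4; pairs: (0,2), (1,2), (1,3), (2,3)

α = atan 0.75 = 36.87°;  2α = 73.74°
n_0 = (+0.8747, -0.4847)
n_1 = (+0.8354, +0.5497)
n_2 = (-0.7977, +0.6031)
n_3 = (-0.2046, -0.9788)
  (0,1): δ = 117.66°  ·
  (0,2): δ = 8.09°  ✓
  (0,3): δ = 107.19°  ·
  (1,2): δ = 70.44°  ✓
  (1,3): δ = 44.85°  ✓
  (2,3): δ = 64.71°  ✓
antipodal pairs: 4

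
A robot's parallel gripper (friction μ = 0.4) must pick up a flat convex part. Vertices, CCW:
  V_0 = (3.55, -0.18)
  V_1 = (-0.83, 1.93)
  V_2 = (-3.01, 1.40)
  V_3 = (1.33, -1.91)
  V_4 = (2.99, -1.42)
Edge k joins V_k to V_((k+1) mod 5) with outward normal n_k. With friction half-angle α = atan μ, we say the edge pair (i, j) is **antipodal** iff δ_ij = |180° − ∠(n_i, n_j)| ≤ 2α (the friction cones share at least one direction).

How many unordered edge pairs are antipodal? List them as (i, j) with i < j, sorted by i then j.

α = atan 0.4 = 21.80°;  2α = 43.60°
n_0 = (+0.4340, +0.9009)
n_1 = (-0.2362, +0.9717)
n_2 = (-0.6064, -0.7951)
n_3 = (+0.2831, -0.9591)
n_4 = (+0.9114, -0.4116)
  (0,1): δ = 140.61°  ·
  (0,2): δ = 11.61°  ✓
  (0,3): δ = 42.17°  ✓
  (0,4): δ = 91.42°  ·
  (1,2): δ = 51.00°  ·
  (1,3): δ = 2.78°  ✓
  (1,4): δ = 52.03°  ·
  (2,3): δ = 126.22°  ·
  (2,4): δ = 76.97°  ·
  (3,4): δ = 130.75°  ·
antipodal pairs: 3

count = 3; pairs: (0,2), (0,3), (1,3)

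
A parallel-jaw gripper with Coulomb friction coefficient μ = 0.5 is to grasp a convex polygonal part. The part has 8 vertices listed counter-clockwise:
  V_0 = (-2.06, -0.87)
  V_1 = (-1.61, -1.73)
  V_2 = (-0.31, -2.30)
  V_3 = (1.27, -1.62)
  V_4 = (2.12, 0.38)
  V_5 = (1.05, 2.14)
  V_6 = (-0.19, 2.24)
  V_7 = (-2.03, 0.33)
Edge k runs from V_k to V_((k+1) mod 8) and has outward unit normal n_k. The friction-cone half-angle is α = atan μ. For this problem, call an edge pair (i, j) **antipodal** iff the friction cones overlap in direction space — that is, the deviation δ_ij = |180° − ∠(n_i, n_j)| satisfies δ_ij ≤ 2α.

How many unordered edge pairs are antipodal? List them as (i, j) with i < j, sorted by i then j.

α = atan 0.5 = 26.57°;  2α = 53.13°
n_0 = (-0.8860, -0.4636)
n_1 = (-0.4016, -0.9158)
n_2 = (+0.3953, -0.9185)
n_3 = (+0.9203, -0.3911)
n_4 = (+0.8545, +0.5195)
n_5 = (+0.0804, +0.9968)
n_6 = (-0.7202, +0.6938)
n_7 = (-0.9997, +0.0250)
  (0,1): δ = 141.30°  ·
  (0,2): δ = 94.34°  ·
  (0,3): δ = 50.65°  ✓
  (0,4): δ = 3.68°  ✓
  (0,5): δ = 57.77°  ·
  (0,6): δ = 108.45°  ·
  (0,7): δ = 150.95°  ·
  (1,2): δ = 133.04°  ·
  (1,3): δ = 89.35°  ·
  (1,4): δ = 35.03°  ✓
  (1,5): δ = 19.06°  ✓
  (1,6): δ = 69.74°  ·
  (1,7): δ = 112.24°  ·
  (2,3): δ = 136.31°  ·
  (2,4): δ = 81.99°  ·
  (2,5): δ = 27.90°  ✓
  (2,6): δ = 22.78°  ✓
  (2,7): δ = 65.28°  ·
  (3,4): δ = 125.68°  ·
  (3,5): δ = 71.59°  ·
  (3,6): δ = 20.91°  ✓
  (3,7): δ = 21.59°  ✓
  (4,5): δ = 125.91°  ·
  (4,6): δ = 75.23°  ·
  (4,7): δ = 32.73°  ✓
  (5,6): δ = 129.32°  ·
  (5,7): δ = 86.82°  ·
  (6,7): δ = 137.50°  ·
antipodal pairs: 9

count = 9; pairs: (0,3), (0,4), (1,4), (1,5), (2,5), (2,6), (3,6), (3,7), (4,7)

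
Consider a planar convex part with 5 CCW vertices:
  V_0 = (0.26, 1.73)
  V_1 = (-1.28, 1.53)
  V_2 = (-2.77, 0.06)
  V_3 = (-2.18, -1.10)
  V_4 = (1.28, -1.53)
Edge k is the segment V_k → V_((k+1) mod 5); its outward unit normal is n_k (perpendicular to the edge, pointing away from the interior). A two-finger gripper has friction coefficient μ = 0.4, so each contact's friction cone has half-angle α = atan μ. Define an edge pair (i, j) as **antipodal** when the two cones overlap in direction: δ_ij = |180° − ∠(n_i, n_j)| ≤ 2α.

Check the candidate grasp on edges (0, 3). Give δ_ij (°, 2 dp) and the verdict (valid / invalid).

δ = 14.48°, valid

α = atan 0.4 = 21.80°;  2α = 43.60°
edge 0: e_0 = (-1.54, -0.20);  n_0 = (-0.1288, +0.9917)
edge 3: e_3 = (+3.46, -0.43);  n_3 = (-0.1233, -0.9924)
∠(n_0, n_3) = 165.52°
δ = |180° − 165.52°| = 14.48°
14.48° ≤ 2α = 43.60°  →  valid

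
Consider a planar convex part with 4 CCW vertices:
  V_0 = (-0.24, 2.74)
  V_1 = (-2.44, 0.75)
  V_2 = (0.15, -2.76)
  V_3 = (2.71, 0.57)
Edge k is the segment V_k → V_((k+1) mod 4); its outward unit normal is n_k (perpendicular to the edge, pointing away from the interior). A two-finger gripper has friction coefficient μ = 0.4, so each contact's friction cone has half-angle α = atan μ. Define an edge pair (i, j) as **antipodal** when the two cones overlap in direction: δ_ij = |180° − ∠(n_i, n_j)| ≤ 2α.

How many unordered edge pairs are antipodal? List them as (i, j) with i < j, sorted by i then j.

α = atan 0.4 = 21.80°;  2α = 43.60°
n_0 = (-0.6708, +0.7416)
n_1 = (-0.8047, -0.5937)
n_2 = (+0.7928, -0.6095)
n_3 = (+0.5925, +0.8055)
  (0,1): δ = 95.71°  ·
  (0,2): δ = 10.32°  ✓
  (0,3): δ = 101.53°  ·
  (1,2): δ = 73.98°  ·
  (1,3): δ = 17.24°  ✓
  (2,3): δ = 88.79°  ·
antipodal pairs: 2

count = 2; pairs: (0,2), (1,3)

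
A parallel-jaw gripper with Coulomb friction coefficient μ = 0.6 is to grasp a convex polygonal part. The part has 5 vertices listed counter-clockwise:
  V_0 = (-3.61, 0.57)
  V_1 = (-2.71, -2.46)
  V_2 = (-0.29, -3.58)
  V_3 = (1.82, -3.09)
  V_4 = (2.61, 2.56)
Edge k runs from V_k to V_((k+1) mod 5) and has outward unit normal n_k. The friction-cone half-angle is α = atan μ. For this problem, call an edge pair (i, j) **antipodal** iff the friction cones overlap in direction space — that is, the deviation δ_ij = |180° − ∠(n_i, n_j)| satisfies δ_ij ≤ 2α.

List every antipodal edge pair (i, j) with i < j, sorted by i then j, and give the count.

count = 3; pairs: (0,3), (1,4), (2,4)

α = atan 0.6 = 30.96°;  2α = 61.93°
n_0 = (-0.9586, -0.2847)
n_1 = (-0.4200, -0.9075)
n_2 = (+0.2262, -0.9741)
n_3 = (+0.9904, -0.1385)
n_4 = (-0.3047, +0.9524)
  (0,1): δ = 131.38°  ·
  (0,2): δ = 93.47°  ·
  (0,3): δ = 24.50°  ✓
  (0,4): δ = 91.20°  ·
  (1,2): δ = 142.09°  ·
  (1,3): δ = 73.12°  ·
  (1,4): δ = 42.58°  ✓
  (2,3): δ = 111.03°  ·
  (2,4): δ = 4.67°  ✓
  (3,4): δ = 64.30°  ·
antipodal pairs: 3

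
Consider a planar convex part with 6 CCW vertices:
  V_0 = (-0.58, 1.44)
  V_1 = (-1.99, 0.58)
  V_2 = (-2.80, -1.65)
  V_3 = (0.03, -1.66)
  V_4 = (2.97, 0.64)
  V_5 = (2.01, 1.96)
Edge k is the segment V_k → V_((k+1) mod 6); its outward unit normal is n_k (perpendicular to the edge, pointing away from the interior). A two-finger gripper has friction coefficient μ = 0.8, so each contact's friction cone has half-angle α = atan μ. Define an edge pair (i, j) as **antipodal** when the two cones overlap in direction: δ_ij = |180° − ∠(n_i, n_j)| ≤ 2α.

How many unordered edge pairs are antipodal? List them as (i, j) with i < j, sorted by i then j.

α = atan 0.8 = 38.66°;  2α = 77.32°
n_0 = (-0.5207, +0.8537)
n_1 = (-0.9399, +0.3414)
n_2 = (-0.0035, -1.0000)
n_3 = (+0.6162, -0.7876)
n_4 = (+0.8087, +0.5882)
n_5 = (-0.1968, +0.9804)
  (0,1): δ = 141.34°  ·
  (0,2): δ = 31.58°  ✓
  (0,3): δ = 6.66°  ✓
  (0,4): δ = 94.65°  ·
  (0,5): δ = 159.97°  ·
  (1,2): δ = 70.24°  ✓
  (1,3): δ = 32.00°  ✓
  (1,4): δ = 55.99°  ✓
  (1,5): δ = 121.31°  ·
  (2,3): δ = 141.76°  ·
  (2,4): δ = 53.77°  ✓
  (2,5): δ = 11.55°  ✓
  (3,4): δ = 92.01°  ·
  (3,5): δ = 26.68°  ✓
  (4,5): δ = 114.67°  ·
antipodal pairs: 8

count = 8; pairs: (0,2), (0,3), (1,2), (1,3), (1,4), (2,4), (2,5), (3,5)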